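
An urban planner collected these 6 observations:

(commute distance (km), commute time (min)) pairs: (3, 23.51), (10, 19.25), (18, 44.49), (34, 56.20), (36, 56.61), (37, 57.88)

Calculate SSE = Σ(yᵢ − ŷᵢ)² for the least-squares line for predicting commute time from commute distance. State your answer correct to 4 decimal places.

145.3764

n = 6, Σx = 138, Σy = 257.94, Σxy = 7154.17, Σx² = 4254, Σy² = 12615.8692
Sxx = Σx² − (Σx)²/n = 4254 − 3174 = 1080
Sxy = Σxy − (Σx)(Σy)/n = 7154.17 − 5932.62 = 1221.55
Syy = Σy² − (Σy)²/n = 12615.8692 − 11088.8406 = 1527.0286
b = Sxy/Sxx = 1221.55/1080 = 1.131065
SSE = Syy − b·Sxy = 1527.0286 − 1.131065·1221.55 = 145.376375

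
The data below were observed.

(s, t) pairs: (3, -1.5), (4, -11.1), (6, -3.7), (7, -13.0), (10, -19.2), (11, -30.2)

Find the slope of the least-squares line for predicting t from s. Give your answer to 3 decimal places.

n = 6, Σx = 41, Σy = -78.7, Σxy = -686.3, Σx² = 331
Sxx = Σx² − (Σx)²/n = 331 − 280.166667 = 50.833333
Sxy = Σxy − (Σx)(Σy)/n = -686.3 − (-537.783333) = -148.516667
b = Sxy/Sxx = -148.516667/50.833333 = -2.921639

-2.922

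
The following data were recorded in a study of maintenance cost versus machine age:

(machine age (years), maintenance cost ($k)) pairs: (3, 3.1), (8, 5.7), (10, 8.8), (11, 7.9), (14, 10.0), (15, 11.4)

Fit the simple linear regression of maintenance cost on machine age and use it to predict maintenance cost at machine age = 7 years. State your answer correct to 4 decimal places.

n = 6, Σx = 61, Σy = 46.9, Σxy = 540.8, Σx² = 715
Sxx = Σx² − (Σx)²/n = 715 − 620.166667 = 94.833333
Sxy = Σxy − (Σx)(Σy)/n = 540.8 − 476.816667 = 63.983333
b = Sxy/Sxx = 63.983333/94.833333 = 0.674692
a = ȳ − b·x̄ = 7.816667 − 0.674692·10.166667 = 0.957293
ŷ(7) = a + b·7 = 0.957293 + 0.674692·7 = 5.680141

5.6801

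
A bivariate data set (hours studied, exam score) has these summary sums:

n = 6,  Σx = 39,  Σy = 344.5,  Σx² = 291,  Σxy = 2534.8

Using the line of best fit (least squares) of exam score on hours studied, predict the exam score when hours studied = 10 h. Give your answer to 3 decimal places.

85.001

Sxx = Σx² − (Σx)²/n = 291 − 253.5 = 37.5
Sxy = Σxy − (Σx)(Σy)/n = 2534.8 − 2239.25 = 295.55
b = Sxy/Sxx = 295.55/37.5 = 7.881333
a = ȳ − b·x̄ = 57.416667 − 7.881333·6.5 = 6.188
ŷ(10) = a + b·10 = 6.188 + 7.881333·10 = 85.001333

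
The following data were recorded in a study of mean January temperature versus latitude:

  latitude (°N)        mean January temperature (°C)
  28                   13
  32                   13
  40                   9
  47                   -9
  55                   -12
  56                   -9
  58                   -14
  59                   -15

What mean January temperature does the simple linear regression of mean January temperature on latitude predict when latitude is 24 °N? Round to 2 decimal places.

19.31

n = 8, Σx = 375, Σy = -24, Σxy = -2144, Σx² = 18623
Sxx = Σx² − (Σx)²/n = 18623 − 17578.125 = 1044.875
Sxy = Σxy − (Σx)(Σy)/n = -2144 − (-1125) = -1019
b = Sxy/Sxx = -1019/1044.875 = -0.975236
a = ȳ − b·x̄ = -3 − (-0.975236)·46.875 = 42.714200
ŷ(24) = a + b·24 = 42.714200 + (-0.975236)·24 = 19.308530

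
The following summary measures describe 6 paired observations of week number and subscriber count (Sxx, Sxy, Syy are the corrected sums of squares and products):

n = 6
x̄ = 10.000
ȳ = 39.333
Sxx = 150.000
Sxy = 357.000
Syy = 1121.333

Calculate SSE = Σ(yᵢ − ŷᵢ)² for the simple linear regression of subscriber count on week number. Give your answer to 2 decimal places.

b = Sxy/Sxx = 357/150 = 2.38
SSE = Syy − b·Sxy = 1121.333 − 2.38·357 = 271.673

271.67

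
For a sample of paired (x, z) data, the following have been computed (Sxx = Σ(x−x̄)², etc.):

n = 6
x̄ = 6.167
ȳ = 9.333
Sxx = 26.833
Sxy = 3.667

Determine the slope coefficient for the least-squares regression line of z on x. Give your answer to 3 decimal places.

b = Sxy/Sxx = 3.667/26.833 = 0.136660

0.137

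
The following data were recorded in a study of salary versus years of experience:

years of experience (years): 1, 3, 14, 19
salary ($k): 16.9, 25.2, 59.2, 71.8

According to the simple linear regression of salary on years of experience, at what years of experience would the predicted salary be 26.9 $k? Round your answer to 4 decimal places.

3.8720

n = 4, Σx = 37, Σy = 173.1, Σxy = 2285.5, Σx² = 567
Sxx = Σx² − (Σx)²/n = 567 − 342.25 = 224.75
Sxy = Σxy − (Σx)(Σy)/n = 2285.5 − 1601.175 = 684.325
b = Sxy/Sxx = 684.325/224.75 = 3.044828
a = ȳ − b·x̄ = 43.275 − 3.044828·9.25 = 15.110345
Set a + b·x = 26.9: x = (26.9 − 15.110345) / 3.044828 = 3.872027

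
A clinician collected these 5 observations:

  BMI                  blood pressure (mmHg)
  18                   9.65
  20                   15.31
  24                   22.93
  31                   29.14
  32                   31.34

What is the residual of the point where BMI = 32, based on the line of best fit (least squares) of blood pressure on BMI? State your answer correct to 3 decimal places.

-0.274

n = 5, Σx = 125, Σy = 108.37, Σxy = 2936.44, Σx² = 3285
Sxx = Σx² − (Σx)²/n = 3285 − 3125 = 160
Sxy = Σxy − (Σx)(Σy)/n = 2936.44 − 2709.25 = 227.19
b = Sxy/Sxx = 227.19/160 = 1.419938
a = ȳ − b·x̄ = 21.674 − 1.419938·25 = -13.824438
ŷ(32) = -13.824438 + 1.419938·32 = 31.613563
residual = y − ŷ = 31.34 − 31.613563 = -0.273562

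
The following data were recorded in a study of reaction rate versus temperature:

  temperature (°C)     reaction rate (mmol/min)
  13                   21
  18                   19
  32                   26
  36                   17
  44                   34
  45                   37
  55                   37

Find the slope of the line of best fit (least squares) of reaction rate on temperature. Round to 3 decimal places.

n = 7, Σx = 243, Σy = 191, Σxy = 7255, Σx² = 9799
Sxx = Σx² − (Σx)²/n = 9799 − 8435.571429 = 1363.428571
Sxy = Σxy − (Σx)(Σy)/n = 7255 − 6630.428571 = 624.571429
b = Sxy/Sxx = 624.571429/1363.428571 = 0.458089

0.458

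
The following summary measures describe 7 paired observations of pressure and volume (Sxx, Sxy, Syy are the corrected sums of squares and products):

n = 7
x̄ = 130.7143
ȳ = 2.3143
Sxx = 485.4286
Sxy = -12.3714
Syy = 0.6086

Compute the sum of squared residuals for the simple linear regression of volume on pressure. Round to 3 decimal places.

b = Sxy/Sxx = -12.3714/485.4286 = -0.025486
SSE = Syy − b·Sxy = 0.6086 − (-0.025486)·(-12.3714) = 0.293308

0.293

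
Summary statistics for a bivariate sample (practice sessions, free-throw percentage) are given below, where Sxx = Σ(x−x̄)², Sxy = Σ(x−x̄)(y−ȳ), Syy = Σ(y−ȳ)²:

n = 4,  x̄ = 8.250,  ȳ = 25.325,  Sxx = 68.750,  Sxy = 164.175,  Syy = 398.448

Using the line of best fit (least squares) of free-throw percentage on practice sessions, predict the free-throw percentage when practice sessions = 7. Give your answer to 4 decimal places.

22.3400

b = Sxy/Sxx = 164.175/68.75 = 2.388
a = ȳ − b·x̄ = 25.325 − 2.388·8.25 = 5.624
ŷ(7) = a + b·7 = 5.624 + 2.388·7 = 22.34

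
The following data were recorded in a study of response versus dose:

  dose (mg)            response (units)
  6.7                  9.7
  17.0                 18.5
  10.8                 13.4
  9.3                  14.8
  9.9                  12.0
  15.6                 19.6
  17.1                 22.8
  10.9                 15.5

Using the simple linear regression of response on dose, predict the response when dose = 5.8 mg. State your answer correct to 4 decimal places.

9.2502

n = 8, Σx = 97.3, Σy = 126.3, Σxy = 1645.24, Σx² = 1289.61
Sxx = Σx² − (Σx)²/n = 1289.61 − 1183.41125 = 106.19875
Sxy = Σxy − (Σx)(Σy)/n = 1645.24 − 1536.12375 = 109.11625
b = Sxy/Sxx = 109.11625/106.19875 = 1.027472
a = ȳ − b·x̄ = 15.7875 − 1.027472·12.1625 = 3.290871
ŷ(5.8) = a + b·5.8 = 3.290871 + 1.027472·5.8 = 9.250209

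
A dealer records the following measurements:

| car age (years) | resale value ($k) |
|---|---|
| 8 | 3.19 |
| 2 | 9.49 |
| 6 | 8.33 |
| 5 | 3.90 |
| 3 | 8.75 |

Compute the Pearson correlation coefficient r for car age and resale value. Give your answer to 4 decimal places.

-0.7575

n = 5, Σx = 24, Σy = 33.66, Σxy = 140.23, Σx² = 138, Σy² = 261.3976
Sxx = Σx² − (Σx)²/n = 138 − 115.2 = 22.8
Sxy = Σxy − (Σx)(Σy)/n = 140.23 − 161.568 = -21.338
Syy = Σy² − (Σy)²/n = 261.3976 − 226.59912 = 34.79848
r = Sxy/√(Sxx·Syy) = -21.338/√(793.405344) = -21.338/28.167452 = -0.757541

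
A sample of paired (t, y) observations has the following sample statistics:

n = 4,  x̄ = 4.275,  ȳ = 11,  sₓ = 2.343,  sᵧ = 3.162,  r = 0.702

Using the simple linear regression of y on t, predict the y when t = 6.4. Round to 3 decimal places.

13.013

b = r · sᵧ/sₓ = 0.702 · 3.162/2.343 = 0.947385
a = ȳ − b·x̄ = 11 − 0.947385·4.275 = 6.949927
ŷ(6.4) = a + b·6.4 = 6.949927 + 0.947385·6.4 = 13.013194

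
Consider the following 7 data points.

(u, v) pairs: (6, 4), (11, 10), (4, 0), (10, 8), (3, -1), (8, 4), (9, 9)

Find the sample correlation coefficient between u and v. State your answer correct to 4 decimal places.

0.9645

n = 7, Σx = 51, Σy = 34, Σxy = 324, Σx² = 427, Σy² = 278
Sxx = Σx² − (Σx)²/n = 427 − 371.571429 = 55.428571
Sxy = Σxy − (Σx)(Σy)/n = 324 − 247.714286 = 76.285714
Syy = Σy² − (Σy)²/n = 278 − 165.142857 = 112.857143
r = Sxy/√(Sxx·Syy) = 76.285714/√(6255.510204) = 76.285714/79.091783 = 0.964521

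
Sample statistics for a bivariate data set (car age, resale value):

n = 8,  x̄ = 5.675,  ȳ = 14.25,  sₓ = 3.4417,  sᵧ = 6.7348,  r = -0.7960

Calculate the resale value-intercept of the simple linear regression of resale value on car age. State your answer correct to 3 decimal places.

23.090

b = r · sᵧ/sₓ = -0.796 · 6.7348/3.4417 = -1.557632
a = ȳ − b·x̄ = 14.25 − (-1.557632)·5.675 = 23.089560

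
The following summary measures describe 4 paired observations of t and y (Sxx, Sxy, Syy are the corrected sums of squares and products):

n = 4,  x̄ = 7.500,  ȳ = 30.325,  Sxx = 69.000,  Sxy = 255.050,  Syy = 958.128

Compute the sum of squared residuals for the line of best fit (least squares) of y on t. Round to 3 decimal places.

b = Sxy/Sxx = 255.05/69 = 3.696377
SSE = Syy − b·Sxy = 958.128 − 3.696377·255.05 = 15.367094

15.367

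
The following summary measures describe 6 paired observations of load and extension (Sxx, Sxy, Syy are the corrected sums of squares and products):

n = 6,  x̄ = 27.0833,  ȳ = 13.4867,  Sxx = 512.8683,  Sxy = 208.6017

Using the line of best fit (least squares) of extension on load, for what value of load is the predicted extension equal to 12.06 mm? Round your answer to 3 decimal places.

b = Sxy/Sxx = 208.6017/512.8683 = 0.406735
a = ȳ − b·x̄ = 13.4867 − 0.406735·27.0833 = 2.470963
Set a + b·x = 12.06: x = (12.06 − 2.470963) / 0.406735 = 23.575614

23.576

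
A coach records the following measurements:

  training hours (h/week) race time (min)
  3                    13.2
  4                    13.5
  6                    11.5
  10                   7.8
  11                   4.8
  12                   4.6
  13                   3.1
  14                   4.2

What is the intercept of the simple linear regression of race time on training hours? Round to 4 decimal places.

16.9305

n = 8, Σx = 73, Σy = 62.7, Σxy = 447.7, Σx² = 791
Sxx = Σx² − (Σx)²/n = 791 − 666.125 = 124.875
Sxy = Σxy − (Σx)(Σy)/n = 447.7 − 572.1375 = -124.4375
b = Sxy/Sxx = -124.4375/124.875 = -0.996496
a = ȳ − b·x̄ = 7.8375 − (-0.996496)·9.125 = 16.930531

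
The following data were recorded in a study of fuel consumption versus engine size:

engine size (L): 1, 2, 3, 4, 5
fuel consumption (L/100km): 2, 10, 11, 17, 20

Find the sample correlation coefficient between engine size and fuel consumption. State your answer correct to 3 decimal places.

0.976

n = 5, Σx = 15, Σy = 60, Σxy = 223, Σx² = 55, Σy² = 914
Sxx = Σx² − (Σx)²/n = 55 − 45 = 10
Sxy = Σxy − (Σx)(Σy)/n = 223 − 180 = 43
Syy = Σy² − (Σy)²/n = 914 − 720 = 194
r = Sxy/√(Sxx·Syy) = 43/√(1940) = 43/44.045431 = 0.976265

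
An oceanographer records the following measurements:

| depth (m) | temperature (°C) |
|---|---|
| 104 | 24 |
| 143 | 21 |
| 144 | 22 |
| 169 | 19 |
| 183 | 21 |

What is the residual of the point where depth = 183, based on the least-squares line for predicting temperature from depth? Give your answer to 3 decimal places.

n = 5, Σx = 743, Σy = 107, Σxy = 15721, Σx² = 114051
Sxx = Σx² − (Σx)²/n = 114051 − 110409.8 = 3641.2
Sxy = Σxy − (Σx)(Σy)/n = 15721 − 15900.2 = -179.2
b = Sxy/Sxx = -179.2/3641.2 = -0.049215
a = ȳ − b·x̄ = 21.4 − (-0.049215)·148.6 = 28.713281
ŷ(183) = 28.713281 + (-0.049215)·183 = 19.707020
residual = y − ŷ = 21 − 19.707020 = 1.292980

1.293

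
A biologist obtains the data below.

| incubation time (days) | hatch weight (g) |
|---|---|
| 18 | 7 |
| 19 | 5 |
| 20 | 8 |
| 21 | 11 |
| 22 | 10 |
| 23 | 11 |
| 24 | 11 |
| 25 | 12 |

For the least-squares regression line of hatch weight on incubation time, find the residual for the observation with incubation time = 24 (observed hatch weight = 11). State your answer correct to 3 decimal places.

-0.548

n = 8, Σx = 172, Σy = 75, Σxy = 1649, Σx² = 3740
Sxx = Σx² − (Σx)²/n = 3740 − 3698 = 42
Sxy = Σxy − (Σx)(Σy)/n = 1649 − 1612.5 = 36.5
b = Sxy/Sxx = 36.5/42 = 0.869048
a = ȳ − b·x̄ = 9.375 − 0.869048·21.5 = -9.309524
ŷ(24) = -9.309524 + 0.869048·24 = 11.547619
residual = y − ŷ = 11 − 11.547619 = -0.547619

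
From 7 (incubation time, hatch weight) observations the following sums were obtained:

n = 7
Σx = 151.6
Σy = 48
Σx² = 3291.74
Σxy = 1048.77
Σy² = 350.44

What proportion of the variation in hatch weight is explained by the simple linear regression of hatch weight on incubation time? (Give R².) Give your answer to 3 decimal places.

0.469

Sxx = Σx² − (Σx)²/n = 3291.74 − 3283.222857 = 8.517143
Sxy = Σxy − (Σx)(Σy)/n = 1048.77 − 1039.542857 = 9.227143
Syy = Σy² − (Σy)²/n = 350.44 − 329.142857 = 21.297143
R² = Sxy²/(Sxx·Syy) = (9.227143)²/(8.517143·21.297143) = 0.469374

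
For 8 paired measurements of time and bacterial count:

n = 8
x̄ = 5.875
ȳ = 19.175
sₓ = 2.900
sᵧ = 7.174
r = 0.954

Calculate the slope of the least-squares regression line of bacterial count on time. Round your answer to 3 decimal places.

b = r · sᵧ/sₓ = 0.954 · 7.174/2.9 = 2.359999

2.360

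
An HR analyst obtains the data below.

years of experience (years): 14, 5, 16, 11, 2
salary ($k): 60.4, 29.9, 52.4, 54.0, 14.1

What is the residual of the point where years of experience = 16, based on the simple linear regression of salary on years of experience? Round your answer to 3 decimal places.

-9.342

n = 5, Σx = 48, Σy = 210.8, Σxy = 2455.7, Σx² = 602
Sxx = Σx² − (Σx)²/n = 602 − 460.8 = 141.2
Sxy = Σxy − (Σx)(Σy)/n = 2455.7 − 2023.68 = 432.02
b = Sxy/Sxx = 432.02/141.2 = 3.059632
a = ȳ − b·x̄ = 42.16 − 3.059632·9.6 = 12.787535
ŷ(16) = 12.787535 + 3.059632·16 = 61.741643
residual = y − ŷ = 52.4 − 61.741643 = -9.341643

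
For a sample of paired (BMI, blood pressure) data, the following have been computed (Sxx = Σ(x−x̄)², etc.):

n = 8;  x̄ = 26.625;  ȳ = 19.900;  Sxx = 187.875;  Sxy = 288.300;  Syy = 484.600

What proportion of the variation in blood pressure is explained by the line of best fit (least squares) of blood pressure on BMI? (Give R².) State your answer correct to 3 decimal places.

0.913

R² = Sxy²/(Sxx·Syy) = (288.3)²/(187.875·484.6) = 0.912929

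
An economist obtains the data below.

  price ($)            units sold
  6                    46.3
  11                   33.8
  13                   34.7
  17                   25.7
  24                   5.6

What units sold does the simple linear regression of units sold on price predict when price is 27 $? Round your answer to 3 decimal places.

1.028

n = 5, Σx = 71, Σy = 146.1, Σxy = 1672, Σx² = 1191
Sxx = Σx² − (Σx)²/n = 1191 − 1008.2 = 182.8
Sxy = Σxy − (Σx)(Σy)/n = 1672 − 2074.62 = -402.62
b = Sxy/Sxx = -402.62/182.8 = -2.202516
a = ȳ − b·x̄ = 29.22 − (-2.202516)·14.2 = 60.495733
ŷ(27) = a + b·27 = 60.495733 + (-2.202516)·27 = 1.027790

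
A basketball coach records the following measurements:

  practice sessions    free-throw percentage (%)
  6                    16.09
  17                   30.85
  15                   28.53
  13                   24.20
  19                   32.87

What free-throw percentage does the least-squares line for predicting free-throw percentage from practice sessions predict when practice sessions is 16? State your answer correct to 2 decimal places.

n = 5, Σx = 70, Σy = 132.54, Σxy = 1988.07, Σx² = 1080
Sxx = Σx² − (Σx)²/n = 1080 − 980 = 100
Sxy = Σxy − (Σx)(Σy)/n = 1988.07 − 1855.56 = 132.51
b = Sxy/Sxx = 132.51/100 = 1.3251
a = ȳ − b·x̄ = 26.508 − 1.3251·14 = 7.9566
ŷ(16) = a + b·16 = 7.9566 + 1.3251·16 = 29.1582

29.16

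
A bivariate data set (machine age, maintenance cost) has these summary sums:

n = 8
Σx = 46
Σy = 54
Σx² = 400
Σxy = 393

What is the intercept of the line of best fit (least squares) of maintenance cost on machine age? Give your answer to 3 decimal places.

3.249

Sxx = Σx² − (Σx)²/n = 400 − 264.5 = 135.5
Sxy = Σxy − (Σx)(Σy)/n = 393 − 310.5 = 82.5
b = Sxy/Sxx = 82.5/135.5 = 0.608856
a = ȳ − b·x̄ = 6.75 − 0.608856·5.75 = 3.249077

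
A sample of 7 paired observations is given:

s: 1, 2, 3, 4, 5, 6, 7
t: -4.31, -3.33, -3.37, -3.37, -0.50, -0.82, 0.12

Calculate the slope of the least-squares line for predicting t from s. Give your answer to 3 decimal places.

0.756

n = 7, Σx = 28, Σy = -15.58, Σxy = -41.14, Σx² = 140
Sxx = Σx² − (Σx)²/n = 140 − 112 = 28
Sxy = Σxy − (Σx)(Σy)/n = -41.14 − (-62.32) = 21.18
b = Sxy/Sxx = 21.18/28 = 0.756429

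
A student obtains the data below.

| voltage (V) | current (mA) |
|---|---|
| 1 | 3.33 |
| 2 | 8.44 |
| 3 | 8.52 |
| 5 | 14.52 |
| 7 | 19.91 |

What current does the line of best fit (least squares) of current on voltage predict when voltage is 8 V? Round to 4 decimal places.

22.4652

n = 5, Σx = 18, Σy = 54.72, Σxy = 257.74, Σx² = 88
Sxx = Σx² − (Σx)²/n = 88 − 64.8 = 23.2
Sxy = Σxy − (Σx)(Σy)/n = 257.74 − 196.992 = 60.748
b = Sxy/Sxx = 60.748/23.2 = 2.618448
a = ȳ − b·x̄ = 10.944 − 2.618448·3.6 = 1.517586
ŷ(8) = a + b·8 = 1.517586 + 2.618448·8 = 22.465172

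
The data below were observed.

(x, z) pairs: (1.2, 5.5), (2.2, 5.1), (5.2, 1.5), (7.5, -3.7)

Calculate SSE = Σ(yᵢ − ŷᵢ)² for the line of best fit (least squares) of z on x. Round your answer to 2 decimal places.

2.41

n = 4, Σx = 16.1, Σy = 8.4, Σxy = -2.13, Σx² = 89.57, Σy² = 72.2
Sxx = Σx² − (Σx)²/n = 89.57 − 64.8025 = 24.7675
Sxy = Σxy − (Σx)(Σy)/n = -2.13 − 33.81 = -35.94
Syy = Σy² − (Σy)²/n = 72.2 − 17.64 = 54.56
b = Sxy/Sxx = -35.94/24.7675 = -1.451095
SSE = Syy − b·Sxy = 54.56 − (-1.451095)·(-35.94) = 2.407639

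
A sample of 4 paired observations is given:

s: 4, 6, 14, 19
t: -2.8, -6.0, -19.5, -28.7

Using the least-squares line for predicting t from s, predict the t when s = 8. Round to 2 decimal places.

-9.51

n = 4, Σx = 43, Σy = -57, Σxy = -865.5, Σx² = 609
Sxx = Σx² − (Σx)²/n = 609 − 462.25 = 146.75
Sxy = Σxy − (Σx)(Σy)/n = -865.5 − (-612.75) = -252.75
b = Sxy/Sxx = -252.75/146.75 = -1.722317
a = ȳ − b·x̄ = -14.25 − (-1.722317)·10.75 = 4.264906
ŷ(8) = a + b·8 = 4.264906 + (-1.722317)·8 = -9.513629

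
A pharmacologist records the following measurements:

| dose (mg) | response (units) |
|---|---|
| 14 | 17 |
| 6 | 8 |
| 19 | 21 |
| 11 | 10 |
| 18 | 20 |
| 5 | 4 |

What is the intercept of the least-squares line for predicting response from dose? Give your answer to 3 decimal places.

n = 6, Σx = 73, Σy = 80, Σxy = 1175, Σx² = 1063
Sxx = Σx² − (Σx)²/n = 1063 − 888.166667 = 174.833333
Sxy = Σxy − (Σx)(Σy)/n = 1175 − 973.333333 = 201.666667
b = Sxy/Sxx = 201.666667/174.833333 = 1.153480
a = ȳ − b·x̄ = 13.333333 − 1.153480·12.166667 = -0.700667

-0.701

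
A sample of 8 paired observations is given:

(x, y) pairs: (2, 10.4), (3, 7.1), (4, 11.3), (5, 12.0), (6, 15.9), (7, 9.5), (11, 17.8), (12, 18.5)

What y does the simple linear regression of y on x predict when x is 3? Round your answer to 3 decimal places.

n = 8, Σx = 50, Σy = 102.5, Σxy = 727, Σx² = 404
Sxx = Σx² − (Σx)²/n = 404 − 312.5 = 91.5
Sxy = Σxy − (Σx)(Σy)/n = 727 − 640.625 = 86.375
b = Sxy/Sxx = 86.375/91.5 = 0.943989
a = ȳ − b·x̄ = 12.8125 − 0.943989·6.25 = 6.912568
ŷ(3) = a + b·3 = 6.912568 + 0.943989·3 = 9.744536

9.745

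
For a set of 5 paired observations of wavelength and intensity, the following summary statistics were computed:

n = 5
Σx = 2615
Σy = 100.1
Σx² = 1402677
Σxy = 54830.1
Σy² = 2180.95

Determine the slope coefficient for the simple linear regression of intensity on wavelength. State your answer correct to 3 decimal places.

0.071

Sxx = Σx² − (Σx)²/n = 1402677 − 1367645 = 35032
Sxy = Σxy − (Σx)(Σy)/n = 54830.1 − 52352.3 = 2477.8
b = Sxy/Sxx = 2477.8/35032 = 0.070730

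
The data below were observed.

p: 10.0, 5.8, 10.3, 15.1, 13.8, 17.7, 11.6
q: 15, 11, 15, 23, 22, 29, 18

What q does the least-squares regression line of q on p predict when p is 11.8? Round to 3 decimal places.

n = 7, Σx = 84.3, Σy = 133, Σxy = 1741.3, Σx² = 1106.03
Sxx = Σx² − (Σx)²/n = 1106.03 − 1015.212857 = 90.817143
Sxy = Σxy − (Σx)(Σy)/n = 1741.3 − 1601.7 = 139.6
b = Sxy/Sxx = 139.6/90.817143 = 1.537155
a = ȳ − b·x̄ = 19 − 1.537155·12.042857 = 0.488265
ŷ(11.8) = a + b·11.8 = 0.488265 + 1.537155·11.8 = 18.626691

18.627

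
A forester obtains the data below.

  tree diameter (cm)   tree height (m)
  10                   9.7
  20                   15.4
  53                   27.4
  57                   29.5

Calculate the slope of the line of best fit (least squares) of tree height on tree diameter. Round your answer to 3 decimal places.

n = 4, Σx = 140, Σy = 82, Σxy = 3538.7, Σx² = 6558
Sxx = Σx² − (Σx)²/n = 6558 − 4900 = 1658
Sxy = Σxy − (Σx)(Σy)/n = 3538.7 − 2870 = 668.7
b = Sxy/Sxx = 668.7/1658 = 0.403317

0.403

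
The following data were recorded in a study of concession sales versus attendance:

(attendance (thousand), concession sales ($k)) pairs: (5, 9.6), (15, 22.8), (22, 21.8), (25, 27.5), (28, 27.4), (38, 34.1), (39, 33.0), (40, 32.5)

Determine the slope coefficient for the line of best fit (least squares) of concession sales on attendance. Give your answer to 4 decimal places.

0.6207

n = 8, Σx = 212, Σy = 208.7, Σxy = 6207.1, Σx² = 6708
Sxx = Σx² − (Σx)²/n = 6708 − 5618 = 1090
Sxy = Σxy − (Σx)(Σy)/n = 6207.1 − 5530.55 = 676.55
b = Sxy/Sxx = 676.55/1090 = 0.620688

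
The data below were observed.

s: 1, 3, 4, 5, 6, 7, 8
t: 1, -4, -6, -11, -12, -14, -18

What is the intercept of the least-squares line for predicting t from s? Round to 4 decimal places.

n = 7, Σx = 34, Σy = -64, Σxy = -404, Σx² = 200
Sxx = Σx² − (Σx)²/n = 200 − 165.142857 = 34.857143
Sxy = Σxy − (Σx)(Σy)/n = -404 − (-310.857143) = -93.142857
b = Sxy/Sxx = -93.142857/34.857143 = -2.672131
a = ȳ − b·x̄ = -9.142857 − (-2.672131)·4.857143 = 3.836066

3.8361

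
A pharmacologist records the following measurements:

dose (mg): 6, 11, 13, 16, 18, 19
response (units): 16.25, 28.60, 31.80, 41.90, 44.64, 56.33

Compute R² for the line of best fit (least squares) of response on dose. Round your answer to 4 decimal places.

n = 6, Σx = 83, Σy = 219.52, Σxy = 3369.69, Σx² = 1267, Σy² = 9014.671
Sxx = Σx² − (Σx)²/n = 1267 − 1148.166667 = 118.833333
Sxy = Σxy − (Σx)(Σy)/n = 3369.69 − 3036.693333 = 332.996667
Syy = Σy² − (Σy)²/n = 9014.671 − 8031.505067 = 983.165933
R² = Sxy²/(Sxx·Syy) = (332.996667)²/(118.833333·983.165933) = 0.949106

0.9491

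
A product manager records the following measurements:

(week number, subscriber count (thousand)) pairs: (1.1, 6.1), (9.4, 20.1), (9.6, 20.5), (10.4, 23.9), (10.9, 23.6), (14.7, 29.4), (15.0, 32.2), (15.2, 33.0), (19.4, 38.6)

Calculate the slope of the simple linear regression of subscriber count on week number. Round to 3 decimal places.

1.822

n = 9, Σx = 105.7, Σy = 227.4, Σxy = 3063.87, Σx² = 1457.19
Sxx = Σx² − (Σx)²/n = 1457.19 − 1241.387778 = 215.802222
Sxy = Σxy − (Σx)(Σy)/n = 3063.87 − 2670.686667 = 393.183333
b = Sxy/Sxx = 393.183333/215.802222 = 1.821961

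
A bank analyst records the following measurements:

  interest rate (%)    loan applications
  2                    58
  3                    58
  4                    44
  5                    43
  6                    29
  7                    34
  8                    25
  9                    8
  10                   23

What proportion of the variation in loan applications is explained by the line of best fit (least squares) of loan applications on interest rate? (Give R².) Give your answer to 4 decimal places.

n = 9, Σx = 54, Σy = 322, Σxy = 1595, Σx² = 384, Σy² = 13728
Sxx = Σx² − (Σx)²/n = 384 − 324 = 60
Sxy = Σxy − (Σx)(Σy)/n = 1595 − 1932 = -337
Syy = Σy² − (Σy)²/n = 13728 − 11520.444444 = 2207.555556
R² = Sxy²/(Sxx·Syy) = (-337)²/(60·2207.555556) = 0.857427

0.8574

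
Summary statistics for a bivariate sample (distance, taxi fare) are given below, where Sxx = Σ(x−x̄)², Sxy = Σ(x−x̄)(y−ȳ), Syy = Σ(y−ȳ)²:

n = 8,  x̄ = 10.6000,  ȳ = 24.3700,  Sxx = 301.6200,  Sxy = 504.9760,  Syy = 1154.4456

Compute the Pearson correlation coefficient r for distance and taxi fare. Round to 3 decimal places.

r = Sxy/√(Sxx·Syy) = 504.976/√(348203.881872) = 504.976/590.088029 = 0.855764

0.856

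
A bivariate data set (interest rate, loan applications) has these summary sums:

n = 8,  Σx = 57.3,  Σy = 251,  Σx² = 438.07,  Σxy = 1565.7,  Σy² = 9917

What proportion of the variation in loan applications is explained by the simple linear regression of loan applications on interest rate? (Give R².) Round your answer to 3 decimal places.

0.954

Sxx = Σx² − (Σx)²/n = 438.07 − 410.41125 = 27.65875
Sxy = Σxy − (Σx)(Σy)/n = 1565.7 − 1797.7875 = -232.0875
Syy = Σy² − (Σy)²/n = 9917 − 7875.125 = 2041.875
R² = Sxy²/(Sxx·Syy) = (-232.0875)²/(27.65875·2041.875) = 0.953766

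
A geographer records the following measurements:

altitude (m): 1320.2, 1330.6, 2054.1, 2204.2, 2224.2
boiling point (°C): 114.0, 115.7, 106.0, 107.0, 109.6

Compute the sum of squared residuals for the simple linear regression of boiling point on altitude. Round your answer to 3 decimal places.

14.373

n = 5, Σx = 9133.3, Σy = 552.3, Σxy = 1001809.54, Σx² = 17538314.49, Σy² = 61079.65
Sxx = Σx² − (Σx)²/n = 17538314.49 − 16683433.778 = 854880.712
Sxy = Σxy − (Σx)(Σy)/n = 1001809.54 − 1008864.318 = -7054.778
Syy = Σy² − (Σy)²/n = 61079.65 − 61007.058 = 72.592
b = Sxy/Sxx = -7054.778/854880.712 = -0.008252
SSE = Syy − b·Sxy = 72.592 − (-0.008252)·(-7054.778) = 14.373477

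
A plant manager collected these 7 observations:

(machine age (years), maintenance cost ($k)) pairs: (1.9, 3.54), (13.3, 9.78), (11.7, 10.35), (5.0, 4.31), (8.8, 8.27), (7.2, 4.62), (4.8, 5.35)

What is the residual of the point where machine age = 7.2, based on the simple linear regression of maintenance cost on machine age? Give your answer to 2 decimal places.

n = 7, Σx = 52.7, Σy = 46.22, Σxy = 411.165, Σx² = 494.71
Sxx = Σx² − (Σx)²/n = 494.71 − 396.755714 = 97.954286
Sxy = Σxy − (Σx)(Σy)/n = 411.165 − 347.970571 = 63.194429
b = Sxy/Sxx = 63.194429/97.954286 = 0.645142
a = ȳ − b·x̄ = 6.602857 − 0.645142·7.528571 = 1.745859
ŷ(7.2) = 1.745859 + 0.645142·7.2 = 6.390882
residual = y − ŷ = 4.62 − 6.390882 = -1.770882

-1.77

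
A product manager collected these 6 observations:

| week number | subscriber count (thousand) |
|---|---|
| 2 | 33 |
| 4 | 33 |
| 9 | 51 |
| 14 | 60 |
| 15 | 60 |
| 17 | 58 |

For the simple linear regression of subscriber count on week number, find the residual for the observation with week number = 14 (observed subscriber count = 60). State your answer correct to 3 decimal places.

3.123

n = 6, Σx = 61, Σy = 295, Σxy = 3383, Σx² = 811
Sxx = Σx² − (Σx)²/n = 811 − 620.166667 = 190.833333
Sxy = Σxy − (Σx)(Σy)/n = 3383 − 2999.166667 = 383.833333
b = Sxy/Sxx = 383.833333/190.833333 = 2.011354
a = ȳ − b·x̄ = 49.166667 − 2.011354·10.166667 = 28.717904
ŷ(14) = 28.717904 + 2.011354·14 = 56.876856
residual = y − ŷ = 60 − 56.876856 = 3.123144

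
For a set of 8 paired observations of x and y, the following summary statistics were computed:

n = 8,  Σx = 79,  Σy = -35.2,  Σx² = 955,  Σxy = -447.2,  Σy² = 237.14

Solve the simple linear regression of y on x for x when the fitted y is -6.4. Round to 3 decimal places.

13.387

Sxx = Σx² − (Σx)²/n = 955 − 780.125 = 174.875
Sxy = Σxy − (Σx)(Σy)/n = -447.2 − (-347.6) = -99.6
b = Sxy/Sxx = -99.6/174.875 = -0.569550
a = ȳ − b·x̄ = -4.4 − (-0.569550)·9.875 = 1.224303
Set a + b·x = -6.4: x = (-6.4 − 1.224303) / (-0.569550) = 13.386546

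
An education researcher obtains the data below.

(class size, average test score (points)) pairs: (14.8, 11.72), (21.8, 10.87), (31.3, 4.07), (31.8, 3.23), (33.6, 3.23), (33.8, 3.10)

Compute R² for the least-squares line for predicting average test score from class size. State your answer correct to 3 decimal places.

n = 6, Σx = 167.1, Σy = 36.22, Σxy = 853.835, Σx² = 4956.61, Σy² = 302.556
Sxx = Σx² − (Σx)²/n = 4956.61 − 4653.735 = 302.875
Sxy = Σxy − (Σx)(Σy)/n = 853.835 − 1008.727 = -154.892
Syy = Σy² − (Σy)²/n = 302.556 − 218.648067 = 83.907933
R² = Sxy²/(Sxx·Syy) = (-154.892)²/(302.875·83.907933) = 0.944042

0.944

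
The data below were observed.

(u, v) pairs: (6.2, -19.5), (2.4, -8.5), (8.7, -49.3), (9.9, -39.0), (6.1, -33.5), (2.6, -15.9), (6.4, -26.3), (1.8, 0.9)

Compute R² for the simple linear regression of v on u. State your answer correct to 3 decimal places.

0.828

n = 8, Σx = 44.1, Σy = -191.1, Σxy = -1368.7, Σx² = 306.07, Σy² = 6471.55
Sxx = Σx² − (Σx)²/n = 306.07 − 243.10125 = 62.96875
Sxy = Σxy − (Σx)(Σy)/n = -1368.7 − (-1053.43875) = -315.26125
Syy = Σy² − (Σy)²/n = 6471.55 − 4564.90125 = 1906.64875
R² = Sxy²/(Sxx·Syy) = (-315.26125)²/(62.96875·1906.64875) = 0.827838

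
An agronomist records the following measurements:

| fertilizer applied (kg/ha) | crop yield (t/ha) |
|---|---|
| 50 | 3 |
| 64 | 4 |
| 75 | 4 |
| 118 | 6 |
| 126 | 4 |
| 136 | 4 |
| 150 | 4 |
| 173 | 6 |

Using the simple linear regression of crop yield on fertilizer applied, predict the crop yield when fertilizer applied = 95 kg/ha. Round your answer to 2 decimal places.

4.13

n = 8, Σx = 892, Σy = 35, Σxy = 4100, Σx² = 112946
Sxx = Σx² − (Σx)²/n = 112946 − 99458 = 13488
Sxy = Σxy − (Σx)(Σy)/n = 4100 − 3902.5 = 197.5
b = Sxy/Sxx = 197.5/13488 = 0.014643
a = ȳ − b·x̄ = 4.375 − 0.014643·111.5 = 2.742345
ŷ(95) = a + b·95 = 2.742345 + 0.014643·95 = 4.133396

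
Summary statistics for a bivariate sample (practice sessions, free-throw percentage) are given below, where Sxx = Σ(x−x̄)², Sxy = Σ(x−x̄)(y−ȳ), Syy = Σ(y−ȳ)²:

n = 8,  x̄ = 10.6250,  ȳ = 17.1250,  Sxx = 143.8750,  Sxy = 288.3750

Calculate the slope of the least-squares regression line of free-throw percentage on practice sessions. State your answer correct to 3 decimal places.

b = Sxy/Sxx = 288.375/143.875 = 2.004344

2.004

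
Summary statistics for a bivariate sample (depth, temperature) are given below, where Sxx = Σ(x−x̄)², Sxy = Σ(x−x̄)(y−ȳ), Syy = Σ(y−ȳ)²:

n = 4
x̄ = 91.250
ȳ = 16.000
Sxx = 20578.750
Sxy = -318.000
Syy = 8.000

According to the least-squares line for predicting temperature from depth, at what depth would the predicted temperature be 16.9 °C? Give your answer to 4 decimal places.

b = Sxy/Sxx = -318/20578.75 = -0.015453
a = ȳ − b·x̄ = 16 − (-0.015453)·91.25 = 17.410071
Set a + b·x = 16.9: x = (16.9 − 17.410071) / (-0.015453) = 33.008255

33.0083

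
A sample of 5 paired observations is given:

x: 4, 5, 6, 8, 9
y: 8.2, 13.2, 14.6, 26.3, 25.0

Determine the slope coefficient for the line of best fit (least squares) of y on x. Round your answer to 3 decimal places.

n = 5, Σx = 32, Σy = 87.3, Σxy = 621.8, Σx² = 222
Sxx = Σx² − (Σx)²/n = 222 − 204.8 = 17.2
Sxy = Σxy − (Σx)(Σy)/n = 621.8 − 558.72 = 63.08
b = Sxy/Sxx = 63.08/17.2 = 3.667442

3.667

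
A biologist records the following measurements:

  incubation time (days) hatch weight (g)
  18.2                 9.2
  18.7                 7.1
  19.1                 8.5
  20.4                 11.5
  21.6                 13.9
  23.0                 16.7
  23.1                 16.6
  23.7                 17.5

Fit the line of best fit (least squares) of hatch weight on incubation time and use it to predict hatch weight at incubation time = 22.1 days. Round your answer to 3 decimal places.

14.703

n = 8, Σx = 167.8, Σy = 101, Σxy = 2179.71, Σx² = 3552.76
Sxx = Σx² − (Σx)²/n = 3552.76 − 3519.605 = 33.155
Sxy = Σxy − (Σx)(Σy)/n = 2179.71 − 2118.475 = 61.235
b = Sxy/Sxx = 61.235/33.155 = 1.846931
a = ȳ − b·x̄ = 12.625 − 1.846931·20.975 = -26.114379
ŷ(22.1) = a + b·22.1 = -26.114379 + 1.846931·22.1 = 14.702797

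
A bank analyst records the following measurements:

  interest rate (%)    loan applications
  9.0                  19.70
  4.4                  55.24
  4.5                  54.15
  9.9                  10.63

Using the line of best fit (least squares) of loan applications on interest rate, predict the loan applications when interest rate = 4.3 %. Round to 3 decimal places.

55.974

n = 4, Σx = 27.8, Σy = 139.72, Σxy = 769.268, Σx² = 218.62
Sxx = Σx² − (Σx)²/n = 218.62 − 193.21 = 25.41
Sxy = Σxy − (Σx)(Σy)/n = 769.268 − 971.054 = -201.786
b = Sxy/Sxx = -201.786/25.41 = -7.941204
a = ȳ − b·x̄ = 34.93 − (-7.941204)·6.95 = 90.121370
ŷ(4.3) = a + b·4.3 = 90.121370 + (-7.941204)·4.3 = 55.974191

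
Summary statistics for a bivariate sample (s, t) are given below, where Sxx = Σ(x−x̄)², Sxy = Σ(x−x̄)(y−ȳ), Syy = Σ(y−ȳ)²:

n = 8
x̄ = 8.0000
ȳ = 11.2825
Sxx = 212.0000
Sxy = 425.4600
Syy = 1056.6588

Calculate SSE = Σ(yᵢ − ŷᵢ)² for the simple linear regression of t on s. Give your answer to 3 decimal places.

b = Sxy/Sxx = 425.46/212 = 2.006887
SSE = Syy − b·Sxy = 1056.6588 − 2.006887·425.46 = 202.808745

202.809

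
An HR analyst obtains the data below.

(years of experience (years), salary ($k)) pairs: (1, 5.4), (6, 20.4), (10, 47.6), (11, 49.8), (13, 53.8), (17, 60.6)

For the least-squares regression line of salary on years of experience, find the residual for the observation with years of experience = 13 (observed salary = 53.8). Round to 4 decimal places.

1.6592

n = 6, Σx = 58, Σy = 237.6, Σxy = 2881.2, Σx² = 716
Sxx = Σx² − (Σx)²/n = 716 − 560.666667 = 155.333333
Sxy = Σxy − (Σx)(Σy)/n = 2881.2 − 2296.8 = 584.4
b = Sxy/Sxx = 584.4/155.333333 = 3.762232
a = ȳ − b·x̄ = 39.6 − 3.762232·9.666667 = 3.231760
ŷ(13) = 3.231760 + 3.762232·13 = 52.140773
residual = y − ŷ = 53.8 − 52.140773 = 1.659227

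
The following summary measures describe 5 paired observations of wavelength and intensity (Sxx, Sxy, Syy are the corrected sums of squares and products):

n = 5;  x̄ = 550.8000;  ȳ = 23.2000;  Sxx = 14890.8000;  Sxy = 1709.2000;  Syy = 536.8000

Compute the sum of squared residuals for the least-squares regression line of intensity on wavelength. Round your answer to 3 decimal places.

b = Sxy/Sxx = 1709.2/14890.8 = 0.114782
SSE = Syy − b·Sxy = 536.8 − 0.114782·1709.2 = 340.614124

340.614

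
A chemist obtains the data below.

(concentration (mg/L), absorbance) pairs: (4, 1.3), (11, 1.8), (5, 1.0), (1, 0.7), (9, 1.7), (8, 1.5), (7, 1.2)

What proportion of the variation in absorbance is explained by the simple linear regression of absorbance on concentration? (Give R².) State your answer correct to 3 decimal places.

0.856

n = 7, Σx = 45, Σy = 9.2, Σxy = 66.4, Σx² = 357, Σy² = 13
Sxx = Σx² − (Σx)²/n = 357 − 289.285714 = 67.714286
Sxy = Σxy − (Σx)(Σy)/n = 66.4 − 59.142857 = 7.257143
Syy = Σy² − (Σy)²/n = 13 − 12.091429 = 0.908571
R² = Sxy²/(Sxx·Syy) = (7.257143)²/(67.714286·0.908571) = 0.856036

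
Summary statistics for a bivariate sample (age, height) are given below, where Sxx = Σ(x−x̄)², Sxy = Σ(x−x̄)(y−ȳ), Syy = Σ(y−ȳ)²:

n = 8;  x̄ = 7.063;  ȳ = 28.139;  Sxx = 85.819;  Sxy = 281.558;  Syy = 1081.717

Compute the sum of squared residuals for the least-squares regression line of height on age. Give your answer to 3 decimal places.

b = Sxy/Sxx = 281.558/85.819 = 3.280835
SSE = Syy − b·Sxy = 1081.717 − 3.280835·281.558 = 157.971590

157.972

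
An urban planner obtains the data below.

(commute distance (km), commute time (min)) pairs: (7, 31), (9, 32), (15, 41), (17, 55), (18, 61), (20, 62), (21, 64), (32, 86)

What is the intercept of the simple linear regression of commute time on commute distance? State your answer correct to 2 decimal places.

13.13

n = 8, Σx = 139, Σy = 432, Σxy = 8489, Σx² = 2833
Sxx = Σx² − (Σx)²/n = 2833 − 2415.125 = 417.875
Sxy = Σxy − (Σx)(Σy)/n = 8489 − 7506 = 983
b = Sxy/Sxx = 983/417.875 = 2.352378
a = ȳ − b·x̄ = 54 − 2.352378·17.375 = 13.127430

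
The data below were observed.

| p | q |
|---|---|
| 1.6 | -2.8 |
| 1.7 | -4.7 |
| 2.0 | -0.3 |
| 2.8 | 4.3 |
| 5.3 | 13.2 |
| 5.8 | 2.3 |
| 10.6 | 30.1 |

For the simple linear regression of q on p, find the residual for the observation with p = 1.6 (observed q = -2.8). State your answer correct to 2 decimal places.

0.33

n = 7, Σx = 29.8, Σy = 42.1, Σxy = 401.33, Σx² = 191.38
Sxx = Σx² − (Σx)²/n = 191.38 − 126.862857 = 64.517143
Sxy = Σxy − (Σx)(Σy)/n = 401.33 − 179.225714 = 222.104286
b = Sxy/Sxx = 222.104286/64.517143 = 3.442562
a = ȳ − b·x̄ = 6.014286 − 3.442562·4.257143 = -8.641194
ŷ(1.6) = -8.641194 + 3.442562·1.6 = -3.133094
residual = y − ŷ = -2.8 − (-3.133094) = 0.333094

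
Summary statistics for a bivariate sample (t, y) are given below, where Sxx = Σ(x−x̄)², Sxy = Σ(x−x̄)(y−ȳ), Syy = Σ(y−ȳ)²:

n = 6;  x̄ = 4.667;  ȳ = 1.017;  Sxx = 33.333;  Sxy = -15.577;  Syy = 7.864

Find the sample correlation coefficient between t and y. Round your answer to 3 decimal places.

r = Sxy/√(Sxx·Syy) = -15.577/√(262.130712) = -15.577/16.190451 = -0.962110

-0.962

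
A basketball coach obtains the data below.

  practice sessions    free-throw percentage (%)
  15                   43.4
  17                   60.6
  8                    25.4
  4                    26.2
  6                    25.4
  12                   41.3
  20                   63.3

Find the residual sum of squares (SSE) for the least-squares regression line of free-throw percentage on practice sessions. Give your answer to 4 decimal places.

136.0033

n = 7, Σx = 82, Σy = 285.6, Σxy = 3903.2, Σx² = 1174, Σy² = 13245.26
Sxx = Σx² − (Σx)²/n = 1174 − 960.571429 = 213.428571
Sxy = Σxy − (Σx)(Σy)/n = 3903.2 − 3345.6 = 557.6
Syy = Σy² − (Σy)²/n = 13245.26 − 11652.48 = 1592.78
b = Sxy/Sxx = 557.6/213.428571 = 2.612584
SSE = Syy − b·Sxy = 1592.78 − 2.612584·557.6 = 136.003347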